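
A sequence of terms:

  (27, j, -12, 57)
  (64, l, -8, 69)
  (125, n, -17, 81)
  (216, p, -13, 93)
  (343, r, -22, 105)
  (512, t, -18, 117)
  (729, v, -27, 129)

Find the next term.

(1000, x, -23, 141)

First value — perfect cubes: 3³, 4³, 5³, …: 27, 64, 125, 216, 343, 512, 729 → 1000.
Letter: letters move forward 2 places in the alphabet; j, l, n, p, r, t, v → x.
Third value goes -12, -8, -17, -13, -22, -18, -27 → -23 (alternating steps +4, −9, +4, −9, …).
Fourth value goes 57, 69, 81, 93, 105, 117, 129 → 141 (+12 each step).
So the next term is (1000, x, -23, 141).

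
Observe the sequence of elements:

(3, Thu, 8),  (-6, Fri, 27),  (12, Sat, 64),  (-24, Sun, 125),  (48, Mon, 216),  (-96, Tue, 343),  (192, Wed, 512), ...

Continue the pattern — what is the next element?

First value: ×(-2) each step; 3, -6, 12, -24, 48, -96, 192 → -384.
Day goes Thu, Fri, Sat, Sun, Mon, Tue, Wed → Thu (runs through the weekdays Mon→Sun).
For the third value, perfect cubes: 2³, 3³, 4³, …: 8, 27, 64, 125, 216, 343, 512 → 729.
Combining the parts gives (-384, Thu, 729).

(-384, Thu, 729)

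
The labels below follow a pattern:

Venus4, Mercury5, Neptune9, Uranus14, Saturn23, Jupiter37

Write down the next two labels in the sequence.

Planet: runs backward through the planets Mercury→Neptune; Venus, Mercury, Neptune, Uranus, Saturn, Jupiter → Mars → Earth.
Second component: 4, 5, 9, 14, 23, 37 → 60 → 97 (each term is the sum of the two before it).
So the next two labels are Mars60 and Earth97.

Mars60, Earth97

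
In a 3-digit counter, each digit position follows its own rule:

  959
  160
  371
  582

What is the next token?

793

First digit: +2 each step, mod 10, so 9, 1, 3, 5 → 7.
Second digit — +1 each step, mod 10: 5, 6, 7, 8 → 9.
For the third digit, +1 each step, mod 10: 9, 0, 1, 2 → 3.
So the next token is 793.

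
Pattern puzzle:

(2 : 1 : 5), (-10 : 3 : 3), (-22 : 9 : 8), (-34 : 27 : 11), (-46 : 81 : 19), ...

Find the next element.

(-58 : 243 : 30)

First value: −12 each step, so 2, -10, -22, -34, -46 → -58.
For the second value, ×3 each step: 1, 3, 9, 27, 81 → 243.
Third value: each term is the sum of the two before it; 5, 3, 8, 11, 19 → 30.
Combining the parts gives (-58 : 243 : 30).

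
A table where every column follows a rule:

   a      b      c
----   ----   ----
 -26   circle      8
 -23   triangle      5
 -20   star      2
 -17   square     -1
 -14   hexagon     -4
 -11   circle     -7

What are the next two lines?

-8  triangle  -10; -5  star  -13

Column a goes -26, -23, -20, -17, -14, -11 → -8 → -5 (+3 each step).
Column b: repeats circle → triangle → star → square → hexagon, so circle, triangle, star, square, hexagon, circle → triangle → star.
Column c: together with the column a always sums to -18; 8, 5, 2, -1, -4, -7 → -10 → -13.
Putting the parts together: -8  triangle  -10 and then -5  star  -13.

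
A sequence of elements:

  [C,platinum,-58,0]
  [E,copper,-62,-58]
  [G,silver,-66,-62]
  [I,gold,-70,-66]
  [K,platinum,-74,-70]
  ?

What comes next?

Letter: letters move forward 2 places in the alphabet; C, E, G, I, K → M.
Metal: repeats platinum → copper → silver → gold, so platinum, copper, silver, gold, platinum → copper.
Third component — −4 each step: -58, -62, -66, -70, -74 → -78.
For the fourth component, always the previous value of the third component: 0, -58, -62, -66, -70 → -74.
Putting it together: [M,copper,-78,-74].

[M,copper,-78,-74]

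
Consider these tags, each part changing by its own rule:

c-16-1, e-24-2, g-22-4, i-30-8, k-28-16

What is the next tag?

Letter: letters move forward 2 places in the alphabet, so c, e, g, i, k → m.
Second component: alternating steps +8, −2, +8, −2, …; 16, 24, 22, 30, 28 → 36.
Third component — ×2 each step: 1, 2, 4, 8, 16 → 32.
Putting it together: m-36-32.

m-36-32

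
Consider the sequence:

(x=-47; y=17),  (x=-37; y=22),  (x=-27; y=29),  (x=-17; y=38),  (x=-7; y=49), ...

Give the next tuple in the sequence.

(x=3; y=62)

X — +10 each step: -47, -37, -27, -17, -7 → 3.
Y: 17, 22, 29, 38, 49 → 62 (differences are 5, 7, 9, … (increasing by 2 each time)).
Combining the parts gives (x=3; y=62).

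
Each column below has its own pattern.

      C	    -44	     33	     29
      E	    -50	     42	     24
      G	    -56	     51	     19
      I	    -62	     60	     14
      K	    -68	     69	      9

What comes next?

Letter: letters move forward 2 places in the alphabet; C, E, G, I, K → M.
Second component: -44, -50, -56, -62, -68 → -74 (−6 each step).
Third component: +9 each step; 33, 42, 51, 60, 69 → 78.
Fourth component — −5 each step: 29, 24, 19, 14, 9 → 4.
So the next line is M  -74  78  4.

M  -74  78  4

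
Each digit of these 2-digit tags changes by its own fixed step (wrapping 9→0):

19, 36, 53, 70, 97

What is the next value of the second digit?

4

Second digit: −3 each step, mod 10; 9, 6, 3, 0, 7 → 4.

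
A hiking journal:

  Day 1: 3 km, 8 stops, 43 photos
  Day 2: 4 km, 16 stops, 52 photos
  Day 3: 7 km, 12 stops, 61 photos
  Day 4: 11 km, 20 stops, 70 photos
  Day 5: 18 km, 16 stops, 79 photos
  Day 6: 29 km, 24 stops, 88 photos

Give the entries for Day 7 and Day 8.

Km: 3, 4, 7, 11, 18, 29 → 47 → 76 (each term is the sum of the two before it).
Stops: 8, 16, 12, 20, 16, 24 → 20 → 28 (alternating steps +8, −4, +8, −4, …).
Photos — +9 each step: 43, 52, 61, 70, 79, 88 → 97 → 106.
So the next two records are 47 km, 20 stops, 97 photos and 76 km, 28 stops, 106 photos.

47 km, 20 stops, 97 photos; 76 km, 28 stops, 106 photos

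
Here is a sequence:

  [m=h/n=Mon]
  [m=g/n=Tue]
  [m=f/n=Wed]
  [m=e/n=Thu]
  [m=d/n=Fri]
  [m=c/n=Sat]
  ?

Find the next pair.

M goes h, g, f, e, d, c → b (letters move back 1 place in the alphabet).
For the n, runs through the weekdays Mon→Sun: Mon, Tue, Wed, Thu, Fri, Sat → Sun.
Putting it together: [m=b/n=Sun].

[m=b/n=Sun]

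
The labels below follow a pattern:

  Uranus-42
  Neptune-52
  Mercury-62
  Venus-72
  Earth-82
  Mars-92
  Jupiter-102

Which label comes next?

Saturn-112

Planet — runs through the planets Mercury→Neptune: Uranus, Neptune, Mercury, Venus, Earth, Mars, Jupiter → Saturn.
Second component: 42, 52, 62, 72, 82, 92, 102 → 112 (+10 each step).
Combining the parts gives Saturn-112.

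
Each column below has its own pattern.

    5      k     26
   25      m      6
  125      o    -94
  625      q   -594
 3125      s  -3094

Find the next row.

15625  u  -15594

First component: 5, 25, 125, 625, 3125 → 15625 (×5 each step).
Letter: letters move forward 2 places in the alphabet; k, m, o, q, s → u.
Third component: 26, 6, -94, -594, -3094 → -15594 (together with the first component always sums to 31).
So the next row is 15625  u  -15594.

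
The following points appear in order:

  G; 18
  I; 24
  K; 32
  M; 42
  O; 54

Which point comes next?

Letter goes G, I, K, M, O → Q (letters move forward 2 places in the alphabet).
Second slot: differences are 6, 8, 10, … (increasing by 2 each time); 18, 24, 32, 42, 54 → 68.
Putting it together: Q; 68.

Q; 68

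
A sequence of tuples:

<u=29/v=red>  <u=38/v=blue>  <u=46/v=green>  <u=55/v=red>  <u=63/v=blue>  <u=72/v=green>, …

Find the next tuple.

<u=80/v=red>

U: 29, 38, 46, 55, 63, 72 → 80 (alternating steps +9, +8, +9, +8, …).
V: red, blue, green, red, blue, green → red (repeats red → blue → green).
Combining the parts gives <u=80/v=red>.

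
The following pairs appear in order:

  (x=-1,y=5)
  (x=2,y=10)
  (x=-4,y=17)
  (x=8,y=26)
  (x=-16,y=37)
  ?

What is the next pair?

X: ×(-2) each step, so -1, 2, -4, 8, -16 → 32.
Y: differences are 5, 7, 9, … (increasing by 2 each time), so 5, 10, 17, 26, 37 → 50.
Combining the parts gives (x=32,y=50).

(x=32,y=50)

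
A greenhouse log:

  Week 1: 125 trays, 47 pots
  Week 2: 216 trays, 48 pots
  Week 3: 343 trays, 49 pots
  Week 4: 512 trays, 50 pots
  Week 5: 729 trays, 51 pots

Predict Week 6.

Trays — perfect cubes: 5³, 6³, 7³, …: 125, 216, 343, 512, 729 → 1000.
Pots — +1 each step: 47, 48, 49, 50, 51 → 52.
So the next line is 1000 trays, 52 pots.

1000 trays, 52 pots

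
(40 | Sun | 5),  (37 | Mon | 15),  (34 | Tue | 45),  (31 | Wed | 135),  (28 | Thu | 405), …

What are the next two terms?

(25 | Fri | 1215), (22 | Sat | 3645)

First part — −3 each step: 40, 37, 34, 31, 28 → 25 → 22.
Day goes Sun, Mon, Tue, Wed, Thu → Fri → Sat (runs through the weekdays Mon→Sun).
Third part goes 5, 15, 45, 135, 405 → 1215 → 3645 (×3 each step).
So the next two terms are (25 | Fri | 1215) and (22 | Sat | 3645).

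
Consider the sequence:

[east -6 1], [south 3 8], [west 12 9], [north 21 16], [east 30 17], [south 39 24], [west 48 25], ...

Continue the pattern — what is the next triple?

[north 57 32]

Direction: east, south, west, north, east, south, west → north (repeats east → south → west → north).
For the second entry, +9 each step: -6, 3, 12, 21, 30, 39, 48 → 57.
For the third entry, alternating steps +7, +1, +7, +1, …: 1, 8, 9, 16, 17, 24, 25 → 32.
Combining the parts gives [north 57 32].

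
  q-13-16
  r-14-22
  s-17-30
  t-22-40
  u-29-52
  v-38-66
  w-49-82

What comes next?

Letter: letters move forward 1 place in the alphabet, so q, r, s, t, u, v, w → x.
For the second component, differences are 1, 3, 5, … (increasing by 2 each time): 13, 14, 17, 22, 29, 38, 49 → 62.
Third component: differences are 6, 8, 10, … (increasing by 2 each time), so 16, 22, 30, 40, 52, 66, 82 → 100.
Putting it together: x-62-100.

x-62-100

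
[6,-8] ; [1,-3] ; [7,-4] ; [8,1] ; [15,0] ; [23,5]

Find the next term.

[38,4]

First part — each term is the sum of the two before it: 6, 1, 7, 8, 15, 23 → 38.
Second part goes -8, -3, -4, 1, 0, 5 → 4 (alternating steps +5, −1, +5, −1, …).
Combining the parts gives [38,4].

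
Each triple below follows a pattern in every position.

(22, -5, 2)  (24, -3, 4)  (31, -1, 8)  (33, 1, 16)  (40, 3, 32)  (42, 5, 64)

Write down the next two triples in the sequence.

(49, 7, 128), (51, 9, 256)

First component: alternating steps +2, +7, +2, +7, …, so 22, 24, 31, 33, 40, 42 → 49 → 51.
Second component: +2 each step; -5, -3, -1, 1, 3, 5 → 7 → 9.
Third component: ×2 each step; 2, 4, 8, 16, 32, 64 → 128 → 256.
So the next two triples are (49, 7, 128) and (51, 9, 256).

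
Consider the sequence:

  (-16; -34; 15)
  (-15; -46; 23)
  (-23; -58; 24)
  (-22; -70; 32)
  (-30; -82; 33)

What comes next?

(-29; -94; 41)

For the first value, alternating steps +1, −8, +1, −8, …: -16, -15, -23, -22, -30 → -29.
Second value goes -34, -46, -58, -70, -82 → -94 (−12 each step).
For the third value, alternating steps +8, +1, +8, +1, …: 15, 23, 24, 32, 33 → 41.
Putting it together: (-29; -94; 41).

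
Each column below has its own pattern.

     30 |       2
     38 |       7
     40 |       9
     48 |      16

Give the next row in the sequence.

50  25

First component: alternating steps +8, +2, +8, +2, …, so 30, 38, 40, 48 → 50.
Second component: each term is the sum of the two before it, so 2, 7, 9, 16 → 25.
So the next row is 50  25.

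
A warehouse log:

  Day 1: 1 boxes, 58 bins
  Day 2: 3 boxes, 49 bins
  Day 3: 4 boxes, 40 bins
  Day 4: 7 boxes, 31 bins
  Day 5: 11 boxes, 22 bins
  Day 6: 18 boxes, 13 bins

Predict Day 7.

29 boxes, 4 bins

Boxes — each term is the sum of the two before it: 1, 3, 4, 7, 11, 18 → 29.
Bins: −9 each step; 58, 49, 40, 31, 22, 13 → 4.
Combining the parts gives 29 boxes, 4 bins.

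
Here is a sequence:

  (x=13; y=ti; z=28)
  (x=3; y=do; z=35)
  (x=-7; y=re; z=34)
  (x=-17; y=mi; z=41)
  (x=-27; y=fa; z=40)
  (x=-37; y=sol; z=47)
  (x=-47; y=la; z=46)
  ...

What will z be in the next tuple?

Z — alternating steps +7, −1, +7, −1, …: 28, 35, 34, 41, 40, 47, 46 → 53.

53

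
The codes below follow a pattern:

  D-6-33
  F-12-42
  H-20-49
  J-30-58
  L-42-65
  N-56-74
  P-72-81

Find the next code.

Letter goes D, F, H, J, L, N, P → R (letters move forward 2 places in the alphabet).
For the second component, differences are 6, 8, 10, … (increasing by 2 each time): 6, 12, 20, 30, 42, 56, 72 → 90.
Third component: alternating steps +9, +7, +9, +7, …; 33, 42, 49, 58, 65, 74, 81 → 90.
Putting it together: R-90-90.

R-90-90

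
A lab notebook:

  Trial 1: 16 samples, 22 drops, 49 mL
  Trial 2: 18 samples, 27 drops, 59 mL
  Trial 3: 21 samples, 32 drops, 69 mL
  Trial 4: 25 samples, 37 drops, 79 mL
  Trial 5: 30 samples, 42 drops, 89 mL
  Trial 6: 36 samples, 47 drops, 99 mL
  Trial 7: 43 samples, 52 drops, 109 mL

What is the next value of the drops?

57

For the samples, differences are 2, 3, 4, … (increasing by 1 each time): 16, 18, 21, 25, 30, 36, 43 → 51.
Drops — +5 each step: 22, 27, 32, 37, 42, 47, 52 → 57.
ML: +10 each step; 49, 59, 69, 79, 89, 99, 109 → 119.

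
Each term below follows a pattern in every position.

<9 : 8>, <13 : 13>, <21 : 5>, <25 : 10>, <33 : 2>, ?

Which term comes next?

<37 : 7>

For the first component, alternating steps +4, +8, +4, +8, …: 9, 13, 21, 25, 33 → 37.
Second component: 8, 13, 5, 10, 2 → 7 (alternating steps +5, −8, +5, −8, …).
So the next term is <37 : 7>.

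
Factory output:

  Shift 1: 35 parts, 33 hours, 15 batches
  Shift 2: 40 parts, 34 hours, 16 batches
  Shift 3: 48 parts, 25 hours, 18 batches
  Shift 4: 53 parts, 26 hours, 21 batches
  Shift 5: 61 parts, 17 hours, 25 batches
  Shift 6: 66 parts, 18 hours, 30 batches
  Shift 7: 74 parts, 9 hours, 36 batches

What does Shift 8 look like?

Parts — alternating steps +5, +8, +5, +8, …: 35, 40, 48, 53, 61, 66, 74 → 79.
For the hours, alternating steps +1, −9, +1, −9, …: 33, 34, 25, 26, 17, 18, 9 → 10.
Batches: 15, 16, 18, 21, 25, 30, 36 → 43 (differences are 1, 2, 3, … (increasing by 1 each time)).
So the next row is 79 parts, 10 hours, 43 batches.

79 parts, 10 hours, 43 batches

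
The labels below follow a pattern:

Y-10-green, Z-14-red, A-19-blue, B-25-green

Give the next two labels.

Letter: letters move forward 1 place in the alphabet, wrapping Z→A, so Y, Z, A, B → C → D.
Second component goes 10, 14, 19, 25 → 32 → 40 (differences are 4, 5, 6, … (increasing by 1 each time)).
Colour goes green, red, blue, green → red → blue (repeats green → red → blue).
So the next two labels are C-32-red and D-40-blue.

C-32-red then D-40-blue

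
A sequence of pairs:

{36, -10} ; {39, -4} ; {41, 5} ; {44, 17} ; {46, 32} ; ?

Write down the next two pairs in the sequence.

First entry — alternating steps +3, +2, +3, +2, …: 36, 39, 41, 44, 46 → 49 → 51.
Second entry goes -10, -4, 5, 17, 32 → 50 → 71 (differences are 6, 9, 12, … (increasing by 3 each time)).
So the next two pairs are {49, 50} and {51, 71}.

{49, 50}, {51, 71}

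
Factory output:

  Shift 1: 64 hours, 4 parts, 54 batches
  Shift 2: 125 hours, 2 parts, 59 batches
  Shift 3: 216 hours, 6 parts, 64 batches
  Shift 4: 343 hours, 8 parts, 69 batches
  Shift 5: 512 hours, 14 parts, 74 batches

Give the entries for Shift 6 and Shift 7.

729 hours, 22 parts, 79 batches; 1000 hours, 36 parts, 84 batches

Hours — perfect cubes: 4³, 5³, 6³, …: 64, 125, 216, 343, 512 → 729 → 1000.
Parts: 4, 2, 6, 8, 14 → 22 → 36 (each term is the sum of the two before it).
Batches: 54, 59, 64, 69, 74 → 79 → 84 (+5 each step).
So the next two rows are 729 hours, 22 parts, 79 batches and 1000 hours, 36 parts, 84 batches.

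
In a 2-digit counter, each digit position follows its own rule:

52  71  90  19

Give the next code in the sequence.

38

First digit: +2 each step, mod 10; 5, 7, 9, 1 → 3.
Second digit: 2, 1, 0, 9 → 8 (−1 each step, mod 10).
Putting it together: 38.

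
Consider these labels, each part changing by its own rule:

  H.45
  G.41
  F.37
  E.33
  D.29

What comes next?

C.25

Letter — letters move back 1 place in the alphabet: H, G, F, E, D → C.
Second component: −4 each step; 45, 41, 37, 33, 29 → 25.
Putting it together: C.25.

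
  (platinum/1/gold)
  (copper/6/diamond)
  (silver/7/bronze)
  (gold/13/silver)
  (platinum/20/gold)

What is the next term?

(copper/33/diamond)

Metal: repeats platinum → copper → silver → gold, so platinum, copper, silver, gold, platinum → copper.
Second value goes 1, 6, 7, 13, 20 → 33 (each term is the sum of the two before it).
For the rank, repeats gold → diamond → bronze → silver: gold, diamond, bronze, silver, gold → diamond.
Putting it together: (copper/33/diamond).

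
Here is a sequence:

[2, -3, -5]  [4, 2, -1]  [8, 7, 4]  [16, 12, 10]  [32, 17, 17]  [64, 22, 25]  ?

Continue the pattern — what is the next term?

First value: ×2 each step, so 2, 4, 8, 16, 32, 64 → 128.
Second value — +5 each step: -3, 2, 7, 12, 17, 22 → 27.
Third value: differences are 4, 5, 6, … (increasing by 1 each time), so -5, -1, 4, 10, 17, 25 → 34.
Combining the parts gives [128, 27, 34].

[128, 27, 34]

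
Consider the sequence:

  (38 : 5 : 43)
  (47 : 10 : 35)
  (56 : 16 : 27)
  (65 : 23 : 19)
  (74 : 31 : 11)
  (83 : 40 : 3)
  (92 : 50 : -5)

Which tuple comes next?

(101 : 61 : -13)

First component: +9 each step, so 38, 47, 56, 65, 74, 83, 92 → 101.
Second component: differences are 5, 6, 7, … (increasing by 1 each time); 5, 10, 16, 23, 31, 40, 50 → 61.
Third component — −8 each step: 43, 35, 27, 19, 11, 3, -5 → -13.
So the next tuple is (101 : 61 : -13).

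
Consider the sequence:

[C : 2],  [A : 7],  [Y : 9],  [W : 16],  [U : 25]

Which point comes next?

Letter: C, A, Y, W, U → S (letters move back 2 places in the alphabet, wrapping A→Z).
Second component: 2, 7, 9, 16, 25 → 41 (each term is the sum of the two before it).
So the next point is [S : 41].

[S : 41]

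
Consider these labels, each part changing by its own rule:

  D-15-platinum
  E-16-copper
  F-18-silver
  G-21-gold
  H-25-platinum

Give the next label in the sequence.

Letter: D, E, F, G, H → I (letters move forward 1 place in the alphabet).
Second component — differences are 1, 2, 3, … (increasing by 1 each time): 15, 16, 18, 21, 25 → 30.
Metal goes platinum, copper, silver, gold, platinum → copper (repeats platinum → copper → silver → gold).
Putting it together: I-30-copper.

I-30-copper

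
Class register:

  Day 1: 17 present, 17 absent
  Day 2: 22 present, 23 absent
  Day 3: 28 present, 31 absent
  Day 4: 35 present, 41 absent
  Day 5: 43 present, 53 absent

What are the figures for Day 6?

Present goes 17, 22, 28, 35, 43 → 52 (differences are 5, 6, 7, … (increasing by 1 each time)).
Absent: 17, 23, 31, 41, 53 → 67 (differences are 6, 8, 10, … (increasing by 2 each time)).
Combining the parts gives 52 present, 67 absent.

52 present, 67 absent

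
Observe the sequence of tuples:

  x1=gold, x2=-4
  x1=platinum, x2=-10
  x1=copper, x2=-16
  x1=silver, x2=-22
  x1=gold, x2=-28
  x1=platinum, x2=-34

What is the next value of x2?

X2 goes -4, -10, -16, -22, -28, -34 → -40 (−6 each step).

-40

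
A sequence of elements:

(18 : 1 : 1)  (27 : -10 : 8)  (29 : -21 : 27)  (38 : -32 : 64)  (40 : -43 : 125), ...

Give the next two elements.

(49 : -54 : 216), (51 : -65 : 343)

First coordinate: alternating steps +9, +2, +9, +2, …; 18, 27, 29, 38, 40 → 49 → 51.
Second coordinate: −11 each step; 1, -10, -21, -32, -43 → -54 → -65.
For the third coordinate, perfect cubes: 1³, 2³, 3³, …: 1, 8, 27, 64, 125 → 216 → 343.
So the next two elements are (49 : -54 : 216) and (51 : -65 : 343).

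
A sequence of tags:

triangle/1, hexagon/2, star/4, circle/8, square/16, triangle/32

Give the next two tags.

hexagon/64 then star/128

Shape: repeats triangle → hexagon → star → circle → square, so triangle, hexagon, star, circle, square, triangle → hexagon → star.
Second component: 1, 2, 4, 8, 16, 32 → 64 → 128 (×2 each step).
So the next two tags are hexagon/64 and star/128.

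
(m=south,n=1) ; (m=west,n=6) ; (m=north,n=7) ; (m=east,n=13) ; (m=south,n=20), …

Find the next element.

For the m, repeats south → west → north → east: south, west, north, east, south → west.
N: each term is the sum of the two before it; 1, 6, 7, 13, 20 → 33.
Combining the parts gives (m=west,n=33).

(m=west,n=33)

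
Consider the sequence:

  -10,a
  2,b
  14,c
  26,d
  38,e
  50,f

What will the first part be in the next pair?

62

First part goes -10, 2, 14, 26, 38, 50 → 62 (+12 each step).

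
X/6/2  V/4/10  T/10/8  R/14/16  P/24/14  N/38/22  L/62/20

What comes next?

J/100/28

Letter — letters move back 2 places in the alphabet: X, V, T, R, P, N, L → J.
Second component: each term is the sum of the two before it; 6, 4, 10, 14, 24, 38, 62 → 100.
Third component: alternating steps +8, −2, +8, −2, …; 2, 10, 8, 16, 14, 22, 20 → 28.
So the next label is J/100/28.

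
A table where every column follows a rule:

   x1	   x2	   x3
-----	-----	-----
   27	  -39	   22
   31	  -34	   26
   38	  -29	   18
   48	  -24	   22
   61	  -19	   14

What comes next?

77  -14  18

Column x1: 27, 31, 38, 48, 61 → 77 (differences are 4, 7, 10, … (increasing by 3 each time)).
Column x2: +5 each step; -39, -34, -29, -24, -19 → -14.
Column x3: 22, 26, 18, 22, 14 → 18 (alternating steps +4, −8, +4, −8, …).
So the next row is 77  -14  18.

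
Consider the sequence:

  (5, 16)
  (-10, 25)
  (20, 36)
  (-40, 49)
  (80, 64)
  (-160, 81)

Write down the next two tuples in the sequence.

First part goes 5, -10, 20, -40, 80, -160 → 320 → -640 (×(-2) each step).
Second part: perfect squares: 4², 5², 6², …; 16, 25, 36, 49, 64, 81 → 100 → 121.
So the next two tuples are (320, 100) and (-640, 121).

(320, 100), (-640, 121)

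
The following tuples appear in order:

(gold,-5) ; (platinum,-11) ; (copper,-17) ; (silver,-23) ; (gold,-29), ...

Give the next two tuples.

For the metal, repeats gold → platinum → copper → silver: gold, platinum, copper, silver, gold → platinum → copper.
Second component: -5, -11, -17, -23, -29 → -35 → -41 (−6 each step).
Putting the parts together: (platinum,-35) and then (copper,-41).

(platinum,-35), (copper,-41)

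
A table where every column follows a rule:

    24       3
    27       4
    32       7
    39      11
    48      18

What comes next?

59  29

First component: differences are 3, 5, 7, … (increasing by 2 each time); 24, 27, 32, 39, 48 → 59.
Second component: 3, 4, 7, 11, 18 → 29 (each term is the sum of the two before it).
Combining the parts gives 59  29.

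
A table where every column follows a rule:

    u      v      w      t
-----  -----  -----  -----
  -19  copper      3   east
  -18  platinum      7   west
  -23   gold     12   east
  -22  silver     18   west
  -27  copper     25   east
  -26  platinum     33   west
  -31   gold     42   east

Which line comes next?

Column u goes -19, -18, -23, -22, -27, -26, -31 → -30 (alternating steps +1, −5, +1, −5, …).
Column v — repeats copper → platinum → gold → silver: copper, platinum, gold, silver, copper, platinum, gold → silver.
Column w — differences are 4, 5, 6, … (increasing by 1 each time): 3, 7, 12, 18, 25, 33, 42 → 52.
Column t: alternates east ↔ west, so east, west, east, west, east, west, east → west.
So the next line is -30  silver  52  west.

-30  silver  52  west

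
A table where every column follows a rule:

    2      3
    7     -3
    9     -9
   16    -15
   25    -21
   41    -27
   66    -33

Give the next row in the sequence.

First component: each term is the sum of the two before it, so 2, 7, 9, 16, 25, 41, 66 → 107.
Second component: −6 each step; 3, -3, -9, -15, -21, -27, -33 → -39.
Combining the parts gives 107  -39.

107  -39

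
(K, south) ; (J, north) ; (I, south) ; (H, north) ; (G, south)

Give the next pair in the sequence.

For the letter, letters move back 1 place in the alphabet: K, J, I, H, G → F.
Direction: alternates south ↔ north, so south, north, south, north, south → north.
Putting it together: (F, north).

(F, north)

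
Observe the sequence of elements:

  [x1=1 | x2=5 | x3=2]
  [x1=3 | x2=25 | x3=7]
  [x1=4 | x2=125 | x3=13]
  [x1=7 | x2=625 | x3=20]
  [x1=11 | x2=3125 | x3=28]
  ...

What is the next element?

X1 — each term is the sum of the two before it: 1, 3, 4, 7, 11 → 18.
X2: ×5 each step; 5, 25, 125, 625, 3125 → 15625.
X3: 2, 7, 13, 20, 28 → 37 (differences are 5, 6, 7, … (increasing by 1 each time)).
So the next element is [x1=18 | x2=15625 | x3=37].

[x1=18 | x2=15625 | x3=37]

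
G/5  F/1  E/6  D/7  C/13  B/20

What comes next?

For the letter, letters move back 1 place in the alphabet: G, F, E, D, C, B → A.
Second component — each term is the sum of the two before it: 5, 1, 6, 7, 13, 20 → 33.
Combining the parts gives A/33.

A/33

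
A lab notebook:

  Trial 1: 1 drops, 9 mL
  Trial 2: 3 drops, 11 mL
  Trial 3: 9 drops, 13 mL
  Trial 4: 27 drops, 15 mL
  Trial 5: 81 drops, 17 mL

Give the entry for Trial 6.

243 drops, 19 mL

Drops — ×3 each step: 1, 3, 9, 27, 81 → 243.
For the mL, +2 each step: 9, 11, 13, 15, 17 → 19.
So the next record is 243 drops, 19 mL.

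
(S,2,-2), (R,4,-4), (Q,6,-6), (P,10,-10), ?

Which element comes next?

(O,16,-16)

For the letter, letters move back 1 place in the alphabet: S, R, Q, P → O.
For the second slot, each term is the sum of the two before it: 2, 4, 6, 10 → 16.
Third slot — always the negative of the second slot: -2, -4, -6, -10 → -16.
Putting it together: (O,16,-16).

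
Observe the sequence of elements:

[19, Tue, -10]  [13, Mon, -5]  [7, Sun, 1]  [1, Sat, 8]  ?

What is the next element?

First entry: −6 each step; 19, 13, 7, 1 → -5.
Day: runs backward through the weekdays Mon→Sun, so Tue, Mon, Sun, Sat → Fri.
Third entry: -10, -5, 1, 8 → 16 (differences are 5, 6, 7, … (increasing by 1 each time)).
Combining the parts gives [-5, Fri, 16].

[-5, Fri, 16]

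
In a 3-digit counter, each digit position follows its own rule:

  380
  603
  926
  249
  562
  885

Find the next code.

108

First digit: +3 each step, mod 10, so 3, 6, 9, 2, 5, 8 → 1.
Second digit goes 8, 0, 2, 4, 6, 8 → 0 (+2 each step, mod 10).
Third digit: +3 each step, mod 10; 0, 3, 6, 9, 2, 5 → 8.
Putting it together: 108.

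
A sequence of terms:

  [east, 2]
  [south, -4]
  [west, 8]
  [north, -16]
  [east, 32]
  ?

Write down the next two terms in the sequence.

Direction: repeats east → south → west → north, so east, south, west, north, east → south → west.
Second part: ×(-2) each step, so 2, -4, 8, -16, 32 → -64 → 128.
Putting the parts together: [south, -64] and then [west, 128].

[south, -64], [west, 128]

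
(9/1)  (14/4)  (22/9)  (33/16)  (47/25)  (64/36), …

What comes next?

First entry — differences are 5, 8, 11, … (increasing by 3 each time): 9, 14, 22, 33, 47, 64 → 84.
Second entry — perfect squares: 1², 2², 3², …: 1, 4, 9, 16, 25, 36 → 49.
Combining the parts gives (84/49).

(84/49)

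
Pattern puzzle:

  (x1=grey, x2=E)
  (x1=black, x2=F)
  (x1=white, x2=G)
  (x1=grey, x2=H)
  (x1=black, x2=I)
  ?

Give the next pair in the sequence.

(x1=white, x2=J)

For the x1, repeats grey → black → white: grey, black, white, grey, black → white.
X2: letters move forward 1 place in the alphabet; E, F, G, H, I → J.
So the next pair is (x1=white, x2=J).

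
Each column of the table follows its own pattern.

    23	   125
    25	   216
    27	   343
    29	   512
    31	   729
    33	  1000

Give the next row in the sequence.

35  1331

First component goes 23, 25, 27, 29, 31, 33 → 35 (+2 each step).
Second component: perfect cubes: 5³, 6³, 7³, …; 125, 216, 343, 512, 729, 1000 → 1331.
Putting it together: 35  1331.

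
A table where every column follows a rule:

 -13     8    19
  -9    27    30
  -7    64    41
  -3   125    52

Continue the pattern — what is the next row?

-1  216  63

First component: alternating steps +4, +2, +4, +2, …; -13, -9, -7, -3 → -1.
Second component: perfect cubes: 2³, 3³, 4³, …, so 8, 27, 64, 125 → 216.
Third component — +11 each step: 19, 30, 41, 52 → 63.
So the next row is -1  216  63.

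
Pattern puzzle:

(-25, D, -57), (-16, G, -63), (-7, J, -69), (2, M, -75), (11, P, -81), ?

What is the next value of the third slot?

-87

Third slot — −6 each step: -57, -63, -69, -75, -81 → -87.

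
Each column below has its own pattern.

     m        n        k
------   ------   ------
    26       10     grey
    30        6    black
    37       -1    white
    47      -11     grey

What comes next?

60  -24  black

Column m: differences are 4, 7, 10, … (increasing by 3 each time), so 26, 30, 37, 47 → 60.
For the column n, together with the column m always sums to 36: 10, 6, -1, -11 → -24.
Column k: repeats grey → black → white; grey, black, white, grey → black.
Putting it together: 60  -24  black.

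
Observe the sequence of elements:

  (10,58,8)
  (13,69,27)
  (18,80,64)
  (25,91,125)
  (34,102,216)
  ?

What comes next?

(45,113,343)

First part: differences are 3, 5, 7, … (increasing by 2 each time); 10, 13, 18, 25, 34 → 45.
Second part: 58, 69, 80, 91, 102 → 113 (+11 each step).
For the third part, perfect cubes: 2³, 3³, 4³, …: 8, 27, 64, 125, 216 → 343.
So the next element is (45,113,343).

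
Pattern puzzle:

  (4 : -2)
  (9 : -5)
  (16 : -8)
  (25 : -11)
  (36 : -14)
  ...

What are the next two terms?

First entry goes 4, 9, 16, 25, 36 → 49 → 64 (perfect squares: 2², 3², 4², …).
Second entry goes -2, -5, -8, -11, -14 → -17 → -20 (−3 each step).
So the next two terms are (49 : -17) and (64 : -20).

(49 : -17), (64 : -20)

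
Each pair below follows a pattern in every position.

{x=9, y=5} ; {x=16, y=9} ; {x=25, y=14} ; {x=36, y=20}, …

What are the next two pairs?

{x=49, y=27}, {x=64, y=35}

X — perfect squares: 3², 4², 5², …: 9, 16, 25, 36 → 49 → 64.
Y: differences are 4, 5, 6, … (increasing by 1 each time), so 5, 9, 14, 20 → 27 → 35.
So the next two pairs are {x=49, y=27} and {x=64, y=35}.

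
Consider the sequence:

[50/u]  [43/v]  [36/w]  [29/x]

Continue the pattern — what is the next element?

[22/y]

First slot goes 50, 43, 36, 29 → 22 (−7 each step).
Letter: letters move forward 1 place in the alphabet; u, v, w, x → y.
Putting it together: [22/y].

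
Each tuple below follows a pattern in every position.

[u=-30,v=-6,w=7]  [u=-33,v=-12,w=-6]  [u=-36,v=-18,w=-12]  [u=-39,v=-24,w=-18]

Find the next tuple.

U: −3 each step; -30, -33, -36, -39 → -42.
For the v, −6 each step: -6, -12, -18, -24 → -30.
W: always the previous value of the v; 7, -6, -12, -18 → -24.
Putting it together: [u=-42,v=-30,w=-24].

[u=-42,v=-30,w=-24]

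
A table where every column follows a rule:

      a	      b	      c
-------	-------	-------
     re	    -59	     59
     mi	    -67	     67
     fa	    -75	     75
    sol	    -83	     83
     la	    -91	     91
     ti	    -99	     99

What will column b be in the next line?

Column b: −8 each step, so -59, -67, -75, -83, -91, -99 → -107.

-107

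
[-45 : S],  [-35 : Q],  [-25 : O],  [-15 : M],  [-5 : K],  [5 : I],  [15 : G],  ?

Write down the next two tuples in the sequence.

[25 : E], [35 : C]

First value: +10 each step; -45, -35, -25, -15, -5, 5, 15 → 25 → 35.
Letter: letters move back 2 places in the alphabet; S, Q, O, M, K, I, G → E → C.
So the next two tuples are [25 : E] and [35 : C].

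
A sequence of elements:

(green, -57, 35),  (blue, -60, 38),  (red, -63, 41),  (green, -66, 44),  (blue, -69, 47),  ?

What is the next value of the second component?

Second component — −3 each step: -57, -60, -63, -66, -69 → -72.

-72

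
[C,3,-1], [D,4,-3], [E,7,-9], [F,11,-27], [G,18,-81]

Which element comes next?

[H,29,-243]

Letter: C, D, E, F, G → H (letters move forward 1 place in the alphabet).
Second value: each term is the sum of the two before it, so 3, 4, 7, 11, 18 → 29.
Third value goes -1, -3, -9, -27, -81 → -243 (×3 each step).
Putting it together: [H,29,-243].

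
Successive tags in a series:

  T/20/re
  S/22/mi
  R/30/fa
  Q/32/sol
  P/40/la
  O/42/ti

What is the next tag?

N/50/do

Letter — letters move back 1 place in the alphabet: T, S, R, Q, P, O → N.
Second component: alternating steps +2, +8, +2, +8, …, so 20, 22, 30, 32, 40, 42 → 50.
Note: runs through the solfège scale do→ti, so re, mi, fa, sol, la, ti → do.
So the next tag is N/50/do.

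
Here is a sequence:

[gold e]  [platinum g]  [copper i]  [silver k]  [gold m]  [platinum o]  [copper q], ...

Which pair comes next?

[silver s]

Metal: repeats gold → platinum → copper → silver; gold, platinum, copper, silver, gold, platinum, copper → silver.
Letter — letters move forward 2 places in the alphabet: e, g, i, k, m, o, q → s.
Putting it together: [silver s].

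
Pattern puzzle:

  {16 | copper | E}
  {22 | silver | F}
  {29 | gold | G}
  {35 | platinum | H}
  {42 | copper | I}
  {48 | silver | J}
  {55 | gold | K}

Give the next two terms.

{61 | platinum | L}, {68 | copper | M}

First slot — alternating steps +6, +7, +6, +7, …: 16, 22, 29, 35, 42, 48, 55 → 61 → 68.
Metal goes copper, silver, gold, platinum, copper, silver, gold → platinum → copper (repeats copper → silver → gold → platinum).
Letter: E, F, G, H, I, J, K → L → M (letters move forward 1 place in the alphabet).
Putting the parts together: {61 | platinum | L} and then {68 | copper | M}.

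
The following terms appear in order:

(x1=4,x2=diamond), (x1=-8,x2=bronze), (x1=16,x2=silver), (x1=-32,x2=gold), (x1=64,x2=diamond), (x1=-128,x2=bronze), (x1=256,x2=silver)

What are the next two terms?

X1: ×(-2) each step, so 4, -8, 16, -32, 64, -128, 256 → -512 → 1024.
X2: repeats diamond → bronze → silver → gold, so diamond, bronze, silver, gold, diamond, bronze, silver → gold → diamond.
Putting the parts together: (x1=-512,x2=gold) and then (x1=1024,x2=diamond).

(x1=-512,x2=gold), (x1=1024,x2=diamond)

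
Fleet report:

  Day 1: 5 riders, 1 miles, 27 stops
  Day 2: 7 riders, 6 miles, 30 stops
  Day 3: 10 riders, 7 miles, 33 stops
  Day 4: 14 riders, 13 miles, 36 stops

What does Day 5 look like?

19 riders, 20 miles, 39 stops

Riders: differences are 2, 3, 4, … (increasing by 1 each time); 5, 7, 10, 14 → 19.
Miles: 1, 6, 7, 13 → 20 (each term is the sum of the two before it).
Stops: 27, 30, 33, 36 → 39 (+3 each step).
So the next row is 19 riders, 20 miles, 39 stops.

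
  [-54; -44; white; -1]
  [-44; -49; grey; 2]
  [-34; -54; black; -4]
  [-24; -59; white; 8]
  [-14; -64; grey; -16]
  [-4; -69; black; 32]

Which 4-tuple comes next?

[6; -74; white; -64]

First part — +10 each step: -54, -44, -34, -24, -14, -4 → 6.
Second part: -44, -49, -54, -59, -64, -69 → -74 (−5 each step).
Shade: repeats white → grey → black, so white, grey, black, white, grey, black → white.
Fourth part: -1, 2, -4, 8, -16, 32 → -64 (×(-2) each step).
Combining the parts gives [6; -74; white; -64].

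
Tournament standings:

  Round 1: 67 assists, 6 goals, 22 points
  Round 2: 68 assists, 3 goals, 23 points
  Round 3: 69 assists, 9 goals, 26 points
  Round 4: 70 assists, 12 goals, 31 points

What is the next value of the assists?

For the assists, +1 each step: 67, 68, 69, 70 → 71.

71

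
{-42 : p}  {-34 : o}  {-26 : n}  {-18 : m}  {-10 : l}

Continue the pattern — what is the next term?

{-2 : k}

First component: +8 each step; -42, -34, -26, -18, -10 → -2.
For the letter, letters move back 1 place in the alphabet: p, o, n, m, l → k.
Combining the parts gives {-2 : k}.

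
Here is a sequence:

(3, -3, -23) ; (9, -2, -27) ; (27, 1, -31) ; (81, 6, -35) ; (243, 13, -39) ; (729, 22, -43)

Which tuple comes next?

(2187, 33, -47)

First entry — ×3 each step: 3, 9, 27, 81, 243, 729 → 2187.
Second entry: differences are 1, 3, 5, … (increasing by 2 each time); -3, -2, 1, 6, 13, 22 → 33.
Third entry: −4 each step; -23, -27, -31, -35, -39, -43 → -47.
Combining the parts gives (2187, 33, -47).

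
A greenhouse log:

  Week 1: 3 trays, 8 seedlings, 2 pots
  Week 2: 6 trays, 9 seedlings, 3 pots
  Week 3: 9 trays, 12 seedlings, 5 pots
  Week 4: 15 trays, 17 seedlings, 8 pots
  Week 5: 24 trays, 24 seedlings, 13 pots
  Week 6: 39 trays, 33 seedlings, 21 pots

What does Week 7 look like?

63 trays, 44 seedlings, 34 pots

Trays: 3, 6, 9, 15, 24, 39 → 63 (each term is the sum of the two before it).
Seedlings: differences are 1, 3, 5, … (increasing by 2 each time); 8, 9, 12, 17, 24, 33 → 44.
Pots goes 2, 3, 5, 8, 13, 21 → 34 (each term is the sum of the two before it).
So the next row is 63 trays, 44 seedlings, 34 pots.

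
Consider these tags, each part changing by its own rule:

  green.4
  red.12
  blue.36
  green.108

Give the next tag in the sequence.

Colour — repeats green → red → blue: green, red, blue, green → red.
Second component — ×3 each step: 4, 12, 36, 108 → 324.
So the next tag is red.324.

red.324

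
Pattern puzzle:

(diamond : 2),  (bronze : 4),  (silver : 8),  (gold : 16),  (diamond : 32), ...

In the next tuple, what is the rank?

bronze

Rank goes diamond, bronze, silver, gold, diamond → bronze (repeats diamond → bronze → silver → gold).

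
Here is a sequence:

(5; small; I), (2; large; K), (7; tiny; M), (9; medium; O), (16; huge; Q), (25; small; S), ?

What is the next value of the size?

large

First value: 5, 2, 7, 9, 16, 25 → 41 (each term is the sum of the two before it).
For the size, repeats small → large → tiny → medium → huge: small, large, tiny, medium, huge, small → large.
Letter: letters move forward 2 places in the alphabet; I, K, M, O, Q, S → U.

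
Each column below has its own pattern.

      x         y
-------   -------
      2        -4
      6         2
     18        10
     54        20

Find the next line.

162  32

Column x: 2, 6, 18, 54 → 162 (×3 each step).
Column y: differences are 6, 8, 10, … (increasing by 2 each time); -4, 2, 10, 20 → 32.
So the next line is 162  32.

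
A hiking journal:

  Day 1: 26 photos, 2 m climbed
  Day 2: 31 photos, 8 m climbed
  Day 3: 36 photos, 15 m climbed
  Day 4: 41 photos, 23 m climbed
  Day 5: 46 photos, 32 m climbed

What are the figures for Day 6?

51 photos, 42 m climbed

Photos goes 26, 31, 36, 41, 46 → 51 (+5 each step).
M climbed: differences are 6, 7, 8, … (increasing by 1 each time); 2, 8, 15, 23, 32 → 42.
Putting it together: 51 photos, 42 m climbed.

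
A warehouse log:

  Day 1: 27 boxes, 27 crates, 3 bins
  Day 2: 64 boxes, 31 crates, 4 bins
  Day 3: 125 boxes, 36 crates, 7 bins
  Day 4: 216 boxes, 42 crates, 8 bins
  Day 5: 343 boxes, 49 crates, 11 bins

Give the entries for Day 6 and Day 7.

Boxes: perfect cubes: 3³, 4³, 5³, …; 27, 64, 125, 216, 343 → 512 → 729.
Crates goes 27, 31, 36, 42, 49 → 57 → 66 (differences are 4, 5, 6, … (increasing by 1 each time)).
For the bins, alternating steps +1, +3, +1, +3, …: 3, 4, 7, 8, 11 → 12 → 15.
Putting the parts together: 512 boxes, 57 crates, 12 bins and then 729 boxes, 66 crates, 15 bins.

512 boxes, 57 crates, 12 bins; 729 boxes, 66 crates, 15 bins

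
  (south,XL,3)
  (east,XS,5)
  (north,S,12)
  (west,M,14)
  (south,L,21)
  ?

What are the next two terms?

Direction: repeats south → east → north → west; south, east, north, west, south → east → north.
Size goes XL, XS, S, M, L → XL → XS (runs through clothing sizes XS→XL).
Third value goes 3, 5, 12, 14, 21 → 23 → 30 (alternating steps +2, +7, +2, +7, …).
Putting the parts together: (east,XL,23) and then (north,XS,30).

(east,XL,23), (north,XS,30)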